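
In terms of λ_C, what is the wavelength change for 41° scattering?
0.2453 λ_C

The Compton shift formula is:
Δλ = λ_C(1 - cos θ)

Dividing both sides by λ_C:
Δλ/λ_C = 1 - cos θ

For θ = 41°:
Δλ/λ_C = 1 - cos(41°)
Δλ/λ_C = 1 - 0.7547
Δλ/λ_C = 0.2453

This means the shift is 0.2453 × λ_C = 0.5952 pm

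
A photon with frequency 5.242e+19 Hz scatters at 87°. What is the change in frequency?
1.503e+19 Hz (decrease)

Convert frequency to wavelength (c = 299792458 m/s):
λ₀ = c/f₀ = 299792458/5.242e+19 = 5.7190473e-12 m = 5.7190 pm

Calculate Compton shift:
Δλ = λ_C(1 - cos(87°)) = 2.2993 pm

Final wavelength:
λ' = λ₀ + Δλ = 5.7190 + 2.2993 = 8.0184 pm

Final frequency:
f' = c/λ' = 299792458/8.0183742e-12 = 3.7388185e+19 Hz

Frequency shift (decrease):
Δf = f₀ - f' = 5.242e+19 - 3.7388185e+19 = 1.503e+19 Hz

(Intermediate values are shown rounded; full precision is carried through to the final answer.)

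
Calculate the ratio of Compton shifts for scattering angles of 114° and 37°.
114° produces the larger shift by a factor of 6.986

Calculate both shifts using Δλ = λ_C(1 - cos θ):

For θ₁ = 37°:
Δλ₁ = 2.4263 × (1 - cos(37°))
Δλ₁ = 2.4263 × 0.2014
Δλ₁ = 0.4886 pm

For θ₂ = 114°:
Δλ₂ = 2.4263 × (1 - cos(114°))
Δλ₂ = 2.4263 × 1.4067
Δλ₂ = 3.4132 pm

The 114° angle produces the larger shift.
Ratio: 3.4132/0.4886 = 6.986

(Intermediate values are shown rounded; full precision is carried through to the final answer.)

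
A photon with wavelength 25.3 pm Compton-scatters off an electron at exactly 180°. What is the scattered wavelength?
30.1526 pm

Using the Compton formula: λ' = λ + λ_C(1 − cos θ)

For θ = 180°, cos θ = -1 (exact) = -1.0000, so:
1 − cos 180° = 1 − (-1) = 2.0000

Δλ = λ_C × 2.0000 = 2.4263 × 2.0000 = 4.8526 pm

λ' = 25.3 + 4.8526 = 30.1526 pm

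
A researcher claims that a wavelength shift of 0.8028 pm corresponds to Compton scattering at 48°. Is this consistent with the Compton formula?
Yes, consistent

Calculate the expected shift for θ = 48°:

Δλ_expected = λ_C(1 - cos(48°))
Δλ_expected = 2.4263 × (1 - cos(48°))
Δλ_expected = 2.4263 × 0.3309
Δλ_expected = 0.8028 pm

Given shift: 0.8028 pm
Expected shift: 0.8028 pm
Difference: 0.0000 pm

The values match. This is consistent with Compton scattering at the stated angle.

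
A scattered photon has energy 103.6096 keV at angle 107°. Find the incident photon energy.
140.4000 keV

Convert final energy to wavelength (hc ≈ 1239.842 keV·pm):
λ' = hc/E' = 1239.842 / 103.6096 = 11.9665 pm

Calculate the Compton shift:
Δλ = λ_C(1 - cos(107°))
Δλ = 2.4263 × (1 - cos(107°))
Δλ = 3.1357 pm

Initial wavelength:
λ = λ' - Δλ = 11.9665 - 3.1357 = 8.8308 pm

Initial energy:
E = hc/λ = 1239.842 / 8.8308 = 140.4000 keV

(Intermediate values are shown rounded; full precision is carried through to the final answer.)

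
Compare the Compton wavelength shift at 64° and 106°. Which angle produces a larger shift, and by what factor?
106° produces the larger shift by a factor of 2.271

Calculate both shifts using Δλ = λ_C(1 - cos θ):

For θ₁ = 64°:
Δλ₁ = 2.4263 × (1 - cos(64°))
Δλ₁ = 2.4263 × 0.5616
Δλ₁ = 1.3627 pm

For θ₂ = 106°:
Δλ₂ = 2.4263 × (1 - cos(106°))
Δλ₂ = 2.4263 × 1.2756
Δλ₂ = 3.0951 pm

The 106° angle produces the larger shift.
Ratio: 3.0951/1.3627 = 2.271

(Intermediate values are shown rounded; full precision is carried through to the final answer.)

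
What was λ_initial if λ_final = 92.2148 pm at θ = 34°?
91.8000 pm

From λ' = λ + Δλ, we have λ = λ' - Δλ

First calculate the Compton shift:
Δλ = λ_C(1 - cos θ)
Δλ = 2.4263 × (1 - cos(34°))
Δλ = 2.4263 × 0.1710
Δλ = 0.4148 pm

Initial wavelength:
λ = λ' - Δλ
λ = 92.2148 - 0.4148
λ = 91.8000 pm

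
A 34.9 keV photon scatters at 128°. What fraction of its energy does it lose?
0.0994 (or 9.94%)

Calculate initial and final photon energies:

Initial: E₀ = 34.9 keV → λ₀ = 35.5256 pm
Compton shift: Δλ = 3.9201 pm
Final wavelength: λ' = 39.4457 pm
Final energy: E' = 31.4316 keV

Fractional energy loss:
(E₀ - E')/E₀ = (34.9000 - 31.4316)/34.9000
= 3.4684/34.9000
= 0.0994
= 9.94%

(Intermediate values are shown rounded; full precision is carried through to the final answer.)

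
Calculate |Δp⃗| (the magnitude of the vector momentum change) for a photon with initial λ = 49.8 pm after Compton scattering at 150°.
2.4635e-23 kg·m/s

Photon momentum magnitude is p = h/λ.

Initial momentum:
p₀ = h/λ = 6.6261e-34/4.9800e-11 = 1.3305e-23 kg·m/s

After scattering:
λ' = λ + Δλ = 49.8 + 4.5276 = 54.3276 pm
p' = h/λ' = 6.6261e-34/5.4328e-11 = 1.2197e-23 kg·m/s

Momentum is a vector; the scattered photon's direction makes angle θ = 150° with the incident direction. The magnitude of the vector change Δp⃗ = p⃗₀ − p⃗' is found from the law of cosines:
|Δp⃗|² = p₀² + p'² − 2p₀p'cos θ
|Δp⃗|² = (1.3305e-23)² + (1.2197e-23)² − 2·1.3305e-23·1.2197e-23·cos(150°)
|Δp⃗| = 2.4635e-23 kg·m/s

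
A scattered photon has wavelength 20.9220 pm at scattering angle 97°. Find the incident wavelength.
18.2000 pm

From λ' = λ + Δλ, we have λ = λ' - Δλ

First calculate the Compton shift:
Δλ = λ_C(1 - cos θ)
Δλ = 2.4263 × (1 - cos(97°))
Δλ = 2.4263 × 1.1219
Δλ = 2.7220 pm

Initial wavelength:
λ = λ' - Δλ
λ = 20.9220 - 2.7220
λ = 18.2000 pm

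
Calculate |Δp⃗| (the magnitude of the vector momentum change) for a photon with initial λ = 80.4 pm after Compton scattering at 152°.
1.5564e-23 kg·m/s

Photon momentum magnitude is p = h/λ.

Initial momentum:
p₀ = h/λ = 6.6261e-34/8.0400e-11 = 8.2414e-24 kg·m/s

After scattering:
λ' = λ + Δλ = 80.4 + 4.5686 = 84.9686 pm
p' = h/λ' = 6.6261e-34/8.4969e-11 = 7.7983e-24 kg·m/s

Momentum is a vector; the scattered photon's direction makes angle θ = 152° with the incident direction. The magnitude of the vector change Δp⃗ = p⃗₀ − p⃗' is found from the law of cosines:
|Δp⃗|² = p₀² + p'² − 2p₀p'cos θ
|Δp⃗|² = (8.2414e-24)² + (7.7983e-24)² − 2·8.2414e-24·7.7983e-24·cos(152°)
|Δp⃗| = 1.5564e-23 kg·m/s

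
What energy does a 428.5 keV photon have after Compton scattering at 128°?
181.9673 keV

First convert energy to wavelength:
λ = hc/E, with hc ≈ 1239.842 keV·pm (i.e. 1239.842 eV·nm)

For E = 428.5 keV = 428500 eV:
λ = 1239.842 keV·pm / 428.5 keV
λ = 2.8934 pm

Calculate the Compton shift:
Δλ = λ_C(1 - cos(128°)) = 2.4263 × 1.6157
Δλ = 3.9201 pm

Final wavelength:
λ' = 2.8934 + 3.9201 = 6.8135 pm

Final energy:
E' = hc/λ' = 1239.842 / 6.8135 = 181.9673 keV

(Intermediate values are shown rounded; full precision is carried through to the final answer.)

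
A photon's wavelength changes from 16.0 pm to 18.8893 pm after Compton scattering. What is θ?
101.00°

First find the wavelength shift:
Δλ = λ' - λ = 18.8893 - 16.0 = 2.8893 pm

Using Δλ = λ_C(1 - cos θ), with λ_C = h/(m_e·c) ≈ 2.42631024 pm:
cos θ = 1 - Δλ/λ_C
cos θ = 1 - 2.8893/2.42631024
cos θ = -0.190821

θ = arccos(-0.190821)
θ = 101.00°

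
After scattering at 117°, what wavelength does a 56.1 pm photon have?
59.6278 pm

Using the Compton scattering formula:
λ' = λ + Δλ = λ + λ_C(1 - cos θ)

Given:
- Initial wavelength λ = 56.1 pm
- Scattering angle θ = 117°
- Compton wavelength λ_C ≈ 2.4263 pm

Calculate the shift:
Δλ = 2.4263 × (1 - cos(117°))
Δλ = 2.4263 × 1.4540
Δλ = 3.5278 pm

Final wavelength:
λ' = 56.1 + 3.5278 = 59.6278 pm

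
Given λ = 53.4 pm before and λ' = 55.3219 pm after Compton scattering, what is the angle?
78.00°

First find the wavelength shift:
Δλ = λ' - λ = 55.3219 - 53.4 = 1.9219 pm

Using Δλ = λ_C(1 - cos θ), with λ_C = h/(m_e·c) ≈ 2.42631024 pm:
cos θ = 1 - Δλ/λ_C
cos θ = 1 - 1.9219/2.42631024
cos θ = 0.207892

θ = arccos(0.207892)
θ = 78.00°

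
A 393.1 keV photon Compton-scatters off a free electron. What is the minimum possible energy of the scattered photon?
154.8519 keV (at θ = 180°)

The scattered photon has minimum energy when its wavelength is maximum, i.e., when the Compton shift Δλ = λ_C(1 − cos θ) is maximum. This occurs at θ = 180° (backscattering), giving Δλ_max = 2λ_C = 4.8526 pm.

Initial wavelength: λ₀ = hc/E₀ = 3.1540 pm
Maximum final wavelength: λ'_max = λ₀ + 2λ_C = 3.1540 + 4.8526 = 8.0066 pm
Minimum final energy: E'_min = hc/λ'_max = 154.8519 keV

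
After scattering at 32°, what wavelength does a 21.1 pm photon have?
21.4687 pm

Using the Compton scattering formula:
λ' = λ + Δλ = λ + λ_C(1 - cos θ)

Given:
- Initial wavelength λ = 21.1 pm
- Scattering angle θ = 32°
- Compton wavelength λ_C ≈ 2.4263 pm

Calculate the shift:
Δλ = 2.4263 × (1 - cos(32°))
Δλ = 2.4263 × 0.1520
Δλ = 0.3687 pm

Final wavelength:
λ' = 21.1 + 0.3687 = 21.4687 pm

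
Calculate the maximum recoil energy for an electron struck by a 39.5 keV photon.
5.2890 keV

Maximum energy transfer occurs at θ = 180° (backscattering).

Initial photon: E₀ = 39.5 keV → λ₀ = 31.3884 pm

Maximum Compton shift (at 180°):
Δλ_max = 2λ_C = 2 × 2.4263 = 4.8526 pm

Final wavelength:
λ' = 31.3884 + 4.8526 = 36.2410 pm

Minimum photon energy (maximum energy to electron):
E'_min = hc/λ' = 34.2110 keV

Maximum electron kinetic energy:
K_max = E₀ - E'_min = 39.5000 - 34.2110 = 5.2890 keV

(Intermediate values are shown rounded; full precision is carried through to the final answer.)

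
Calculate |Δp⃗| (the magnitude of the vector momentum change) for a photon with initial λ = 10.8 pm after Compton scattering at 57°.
5.6057e-23 kg·m/s

Photon momentum magnitude is p = h/λ.

Initial momentum:
p₀ = h/λ = 6.6261e-34/1.0800e-11 = 6.1353e-23 kg·m/s

After scattering:
λ' = λ + Δλ = 10.8 + 1.1048 = 11.9048 pm
p' = h/λ' = 6.6261e-34/1.1905e-11 = 5.5659e-23 kg·m/s

Momentum is a vector; the scattered photon's direction makes angle θ = 57° with the incident direction. The magnitude of the vector change Δp⃗ = p⃗₀ − p⃗' is found from the law of cosines:
|Δp⃗|² = p₀² + p'² − 2p₀p'cos θ
|Δp⃗|² = (6.1353e-23)² + (5.5659e-23)² − 2·6.1353e-23·5.5659e-23·cos(57°)
|Δp⃗| = 5.6057e-23 kg·m/s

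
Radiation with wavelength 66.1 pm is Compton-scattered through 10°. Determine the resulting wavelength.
66.1369 pm

Using the Compton scattering formula:
λ' = λ + Δλ = λ + λ_C(1 - cos θ)

Given:
- Initial wavelength λ = 66.1 pm
- Scattering angle θ = 10°
- Compton wavelength λ_C ≈ 2.4263 pm

Calculate the shift:
Δλ = 2.4263 × (1 - cos(10°))
Δλ = 2.4263 × 0.0152
Δλ = 0.0369 pm

Final wavelength:
λ' = 66.1 + 0.0369 = 66.1369 pm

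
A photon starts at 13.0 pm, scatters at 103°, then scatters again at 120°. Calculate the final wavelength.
19.6116 pm

Apply Compton shift twice:

First scattering at θ₁ = 103°:
Δλ₁ = λ_C(1 - cos(103°))
Δλ₁ = 2.4263 × 1.2250
Δλ₁ = 2.9721 pm

After first scattering:
λ₁ = 13.0 + 2.9721 = 15.9721 pm

Second scattering at θ₂ = 120°:
Δλ₂ = λ_C(1 - cos(120°))
Δλ₂ = 2.4263 × 1.5000
Δλ₂ = 3.6395 pm

Final wavelength:
λ₂ = 15.9721 + 3.6395 = 19.6116 pm

Total shift: Δλ_total = 2.9721 + 3.6395 = 6.6116 pm

(Intermediate values are shown rounded; full precision is carried through to the final answer.)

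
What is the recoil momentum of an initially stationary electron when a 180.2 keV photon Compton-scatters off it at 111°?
1.3420e-22 kg·m/s

The electron is initially at rest, so by conservation of momentum:
p⃗_e = p⃗₀ − p⃗'  (incident photon momentum minus scattered photon momentum)

Photon momentum magnitudes (p = h/λ = E/c):
λ₀ = hc/E₀ = 6.8804 pm → p₀ = h/λ₀ = 9.6304e-23 kg·m/s
Δλ = λ_C(1 − cos 111°) = 3.2958 pm
λ' = 10.1762 pm → p' = h/λ' = 6.5113e-23 kg·m/s

The scattered photon makes angle θ = 111° with the incident direction, so by the law of cosines:
|p⃗_e|² = p₀² + p'² − 2p₀p'cos θ
|p⃗_e|² = (9.6304e-23)² + (6.5113e-23)² − 2·9.6304e-23·6.5113e-23·cos(111°)
|p⃗_e| = 1.3420e-22 kg·m/s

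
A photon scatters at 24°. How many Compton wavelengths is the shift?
0.0865 λ_C

The Compton shift formula is:
Δλ = λ_C(1 - cos θ)

Dividing both sides by λ_C:
Δλ/λ_C = 1 - cos θ

For θ = 24°:
Δλ/λ_C = 1 - cos(24°)
Δλ/λ_C = 1 - 0.9135
Δλ/λ_C = 0.0865

This means the shift is 0.0865 × λ_C = 0.2098 pm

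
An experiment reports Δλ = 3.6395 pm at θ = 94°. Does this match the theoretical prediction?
No, inconsistent

Calculate the expected shift for θ = 94°:

Δλ_expected = λ_C(1 - cos(94°))
Δλ_expected = 2.4263 × (1 - cos(94°))
Δλ_expected = 2.4263 × 1.0698
Δλ_expected = 2.5956 pm

Given shift: 3.6395 pm
Expected shift: 2.5956 pm
Difference: 1.0439 pm

The values do not match. The given shift corresponds to θ ≈ 120.0°, not 94°.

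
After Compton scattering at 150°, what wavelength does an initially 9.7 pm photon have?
14.2276 pm

Using the Compton formula: λ' = λ + λ_C(1 − cos θ)

For θ = 150°, cos θ = -√3/2 (exact) ≈ -0.8660, so:
1 − cos 150° = 1 − (-√3/2) ≈ 1.8660

Δλ = λ_C × 1.8660 = 2.4263 × 1.8660 = 4.5276 pm

λ' = 9.7 + 4.5276 = 14.2276 pm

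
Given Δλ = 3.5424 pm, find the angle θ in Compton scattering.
117.39°

From the Compton formula Δλ = λ_C(1 - cos θ), we can solve for θ:

cos θ = 1 - Δλ/λ_C

Given:
- Δλ = 3.5424 pm
- λ_C = h/(m_e·c) ≈ 2.42631024 pm

cos θ = 1 - 3.5424/2.42631024
cos θ = 1 - 1.459995
cos θ = -0.459995

θ = arccos(-0.459995)
θ = 117.39°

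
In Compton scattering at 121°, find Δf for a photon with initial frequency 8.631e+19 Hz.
4.438e+19 Hz (decrease)

Convert frequency to wavelength (c = 299792458 m/s):
λ₀ = c/f₀ = 299792458/8.631e+19 = 3.4734383e-12 m = 3.4734 pm

Calculate Compton shift:
Δλ = λ_C(1 - cos(121°)) = 3.6760 pm

Final wavelength:
λ' = λ₀ + Δλ = 3.4734 + 3.6760 = 7.1494 pm

Final frequency:
f' = c/λ' = 299792458/7.1493907e-12 = 4.1932589e+19 Hz

Frequency shift (decrease):
Δf = f₀ - f' = 8.631e+19 - 4.1932589e+19 = 4.438e+19 Hz

(Intermediate values are shown rounded; full precision is carried through to the final answer.)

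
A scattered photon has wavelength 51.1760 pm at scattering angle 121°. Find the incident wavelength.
47.5000 pm

From λ' = λ + Δλ, we have λ = λ' - Δλ

First calculate the Compton shift:
Δλ = λ_C(1 - cos θ)
Δλ = 2.4263 × (1 - cos(121°))
Δλ = 2.4263 × 1.5150
Δλ = 3.6760 pm

Initial wavelength:
λ = λ' - Δλ
λ = 51.1760 - 3.6760
λ = 47.5000 pm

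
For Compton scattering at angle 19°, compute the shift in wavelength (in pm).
0.1322 pm

Using the Compton scattering formula:
Δλ = λ_C(1 - cos θ)

where λ_C = h/(m_e·c) ≈ 2.4263 pm is the Compton wavelength of an electron.

For θ = 19°:
cos(19°) = 0.9455
1 - cos(19°) = 0.0545

Δλ = 2.4263 × 0.0545
Δλ = 0.1322 pm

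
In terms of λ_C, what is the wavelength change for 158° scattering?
1.9272 λ_C

The Compton shift formula is:
Δλ = λ_C(1 - cos θ)

Dividing both sides by λ_C:
Δλ/λ_C = 1 - cos θ

For θ = 158°:
Δλ/λ_C = 1 - cos(158°)
Δλ/λ_C = 1 - -0.9272
Δλ/λ_C = 1.9272

This means the shift is 1.9272 × λ_C = 4.6759 pm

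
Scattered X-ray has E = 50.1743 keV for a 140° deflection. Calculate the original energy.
60.7000 keV

Convert final energy to wavelength (hc ≈ 1239.842 keV·pm):
λ' = hc/E' = 1239.842 / 50.1743 = 24.7107 pm

Calculate the Compton shift:
Δλ = λ_C(1 - cos(140°))
Δλ = 2.4263 × (1 - cos(140°))
Δλ = 4.2850 pm

Initial wavelength:
λ = λ' - Δλ = 24.7107 - 4.2850 = 20.4257 pm

Initial energy:
E = hc/λ = 1239.842 / 20.4257 = 60.7000 keV

(Intermediate values are shown rounded; full precision is carried through to the final answer.)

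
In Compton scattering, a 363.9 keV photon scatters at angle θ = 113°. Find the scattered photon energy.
182.8287 keV

First convert energy to wavelength:
λ = hc/E, with hc ≈ 1239.842 keV·pm (i.e. 1239.842 eV·nm)

For E = 363.9 keV = 363900 eV:
λ = 1239.842 keV·pm / 363.9 keV
λ = 3.4071 pm

Calculate the Compton shift:
Δλ = λ_C(1 - cos(113°)) = 2.4263 × 1.3907
Δλ = 3.3743 pm

Final wavelength:
λ' = 3.4071 + 3.3743 = 6.7814 pm

Final energy:
E' = hc/λ' = 1239.842 / 6.7814 = 182.8287 keV

(Intermediate values are shown rounded; full precision is carried through to the final answer.)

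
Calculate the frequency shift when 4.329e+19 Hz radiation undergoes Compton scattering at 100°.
1.261e+19 Hz (decrease)

Convert frequency to wavelength (c = 299792458 m/s):
λ₀ = c/f₀ = 299792458/4.329e+19 = 6.9252127e-12 m = 6.9252 pm

Calculate Compton shift:
Δλ = λ_C(1 - cos(100°)) = 2.8476 pm

Final wavelength:
λ' = λ₀ + Δλ = 6.9252 + 2.8476 = 9.7728 pm

Final frequency:
f' = c/λ' = 299792458/9.7728473e-12 = 3.0676061e+19 Hz

Frequency shift (decrease):
Δf = f₀ - f' = 4.329e+19 - 3.0676061e+19 = 1.261e+19 Hz

(Intermediate values are shown rounded; full precision is carried through to the final answer.)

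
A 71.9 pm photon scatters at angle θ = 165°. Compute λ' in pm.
76.6699 pm

Using the Compton scattering formula:
λ' = λ + Δλ = λ + λ_C(1 - cos θ)

Given:
- Initial wavelength λ = 71.9 pm
- Scattering angle θ = 165°
- Compton wavelength λ_C ≈ 2.4263 pm

Calculate the shift:
Δλ = 2.4263 × (1 - cos(165°))
Δλ = 2.4263 × 1.9659
Δλ = 4.7699 pm

Final wavelength:
λ' = 71.9 + 4.7699 = 76.6699 pm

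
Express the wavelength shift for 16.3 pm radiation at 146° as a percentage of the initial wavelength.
27.2258%

Calculate the Compton shift:
Δλ = λ_C(1 - cos(146°))
Δλ = 2.4263 × (1 - cos(146°))
Δλ = 2.4263 × 1.8290
Δλ = 4.4378 pm

Percentage change:
(Δλ/λ₀) × 100 = (4.4378/16.3) × 100
= 27.2258%

(Intermediate values are shown rounded; full precision is carried through to the final answer.)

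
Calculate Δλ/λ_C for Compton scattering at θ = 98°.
1.1392 λ_C

The Compton shift formula is:
Δλ = λ_C(1 - cos θ)

Dividing both sides by λ_C:
Δλ/λ_C = 1 - cos θ

For θ = 98°:
Δλ/λ_C = 1 - cos(98°)
Δλ/λ_C = 1 - -0.1392
Δλ/λ_C = 1.1392

This means the shift is 1.1392 × λ_C = 2.7640 pm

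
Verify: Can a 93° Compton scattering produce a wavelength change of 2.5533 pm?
Yes, consistent

Calculate the expected shift for θ = 93°:

Δλ_expected = λ_C(1 - cos(93°))
Δλ_expected = 2.4263 × (1 - cos(93°))
Δλ_expected = 2.4263 × 1.0523
Δλ_expected = 2.5533 pm

Given shift: 2.5533 pm
Expected shift: 2.5533 pm
Difference: 0.0000 pm

The values match. This is consistent with Compton scattering at the stated angle.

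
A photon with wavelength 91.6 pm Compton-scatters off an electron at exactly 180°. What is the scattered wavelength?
96.4526 pm

Using the Compton formula: λ' = λ + λ_C(1 − cos θ)

For θ = 180°, cos θ = -1 (exact) = -1.0000, so:
1 − cos 180° = 1 − (-1) = 2.0000

Δλ = λ_C × 2.0000 = 2.4263 × 2.0000 = 4.8526 pm

λ' = 91.6 + 4.8526 = 96.4526 pm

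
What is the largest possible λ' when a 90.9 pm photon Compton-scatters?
95.7526 pm (at θ = 180°)

The Compton shift is Δλ = λ_C(1 − cos θ).

Since cos θ ranges from −1 to 1, the factor (1 − cos θ) ranges from 0 to 2; the maximum shift occurs at θ = 180° (backscattering):
Δλ_max = 2λ_C = 2 × 2.4263 pm = 4.8526 pm

Maximum scattered wavelength:
λ'_max = λ₀ + Δλ_max = 90.9 + 4.8526 = 95.7526 pm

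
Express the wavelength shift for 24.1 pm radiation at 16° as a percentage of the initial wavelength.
0.3900%

Calculate the Compton shift:
Δλ = λ_C(1 - cos(16°))
Δλ = 2.4263 × (1 - cos(16°))
Δλ = 2.4263 × 0.0387
Δλ = 0.0940 pm

Percentage change:
(Δλ/λ₀) × 100 = (0.0940/24.1) × 100
= 0.3900%

(Intermediate values are shown rounded; full precision is carried through to the final answer.)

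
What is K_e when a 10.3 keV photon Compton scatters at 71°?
0.1381 keV

By energy conservation: K_e = E_initial - E_final

First find the scattered photon energy:
Initial wavelength: λ = hc/E = 120.3730 pm
Compton shift: Δλ = λ_C(1 - cos(71°)) = 1.6364 pm
Final wavelength: λ' = 120.3730 + 1.6364 = 122.0094 pm
Final photon energy: E' = hc/λ' = 10.1619 keV

Electron kinetic energy:
K_e = E - E' = 10.3000 - 10.1619 = 0.1381 keV

(Intermediate values are shown rounded; full precision is carried through to the final answer.)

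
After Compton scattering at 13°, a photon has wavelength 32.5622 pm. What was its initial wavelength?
32.5000 pm

From λ' = λ + Δλ, we have λ = λ' - Δλ

First calculate the Compton shift:
Δλ = λ_C(1 - cos θ)
Δλ = 2.4263 × (1 - cos(13°))
Δλ = 2.4263 × 0.0256
Δλ = 0.0622 pm

Initial wavelength:
λ = λ' - Δλ
λ = 32.5622 - 0.0622
λ = 32.5000 pm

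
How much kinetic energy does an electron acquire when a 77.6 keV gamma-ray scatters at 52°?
4.2794 keV

By energy conservation: K_e = E_initial - E_final

First find the scattered photon energy:
Initial wavelength: λ = hc/E = 15.9773 pm
Compton shift: Δλ = λ_C(1 - cos(52°)) = 0.9325 pm
Final wavelength: λ' = 15.9773 + 0.9325 = 16.9099 pm
Final photon energy: E' = hc/λ' = 73.3206 keV

Electron kinetic energy:
K_e = E - E' = 77.6000 - 73.3206 = 4.2794 keV

(Intermediate values are shown rounded; full precision is carried through to the final answer.)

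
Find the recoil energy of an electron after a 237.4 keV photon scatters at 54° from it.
38.1565 keV

By energy conservation: K_e = E_initial - E_final

First find the scattered photon energy:
Initial wavelength: λ = hc/E = 5.2226 pm
Compton shift: Δλ = λ_C(1 - cos(54°)) = 1.0002 pm
Final wavelength: λ' = 5.2226 + 1.0002 = 6.2227 pm
Final photon energy: E' = hc/λ' = 199.2435 keV

Electron kinetic energy:
K_e = E - E' = 237.4000 - 199.2435 = 38.1565 keV

(Intermediate values are shown rounded; full precision is carried through to the final answer.)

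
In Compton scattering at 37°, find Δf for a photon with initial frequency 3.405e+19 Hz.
1.790e+18 Hz (decrease)

Convert frequency to wavelength (c = 299792458 m/s):
λ₀ = c/f₀ = 299792458/3.405e+19 = 8.8044775e-12 m = 8.8045 pm

Calculate Compton shift:
Δλ = λ_C(1 - cos(37°)) = 0.4886 pm

Final wavelength:
λ' = λ₀ + Δλ = 8.8045 + 0.4886 = 9.2931 pm

Final frequency:
f' = c/λ' = 299792458/9.2930502e-12 = 3.2259856e+19 Hz

Frequency shift (decrease):
Δf = f₀ - f' = 3.405e+19 - 3.2259856e+19 = 1.790e+18 Hz

(Intermediate values are shown rounded; full precision is carried through to the final answer.)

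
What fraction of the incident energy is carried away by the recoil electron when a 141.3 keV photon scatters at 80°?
0.1860 (or 18.60%)

Calculate initial and final photon energies:

Initial: E₀ = 141.3 keV → λ₀ = 8.7745 pm
Compton shift: Δλ = 2.0050 pm
Final wavelength: λ' = 10.7795 pm
Final energy: E' = 115.0183 keV

Fractional energy loss:
(E₀ - E')/E₀ = (141.3000 - 115.0183)/141.3000
= 26.2817/141.3000
= 0.1860
= 18.60%

(Intermediate values are shown rounded; full precision is carried through to the final answer.)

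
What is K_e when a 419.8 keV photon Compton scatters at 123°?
234.7817 keV

By energy conservation: K_e = E_initial - E_final

First find the scattered photon energy:
Initial wavelength: λ = hc/E = 2.9534 pm
Compton shift: Δλ = λ_C(1 - cos(123°)) = 3.7478 pm
Final wavelength: λ' = 2.9534 + 3.7478 = 6.7012 pm
Final photon energy: E' = hc/λ' = 185.0183 keV

Electron kinetic energy:
K_e = E - E' = 419.8000 - 185.0183 = 234.7817 keV

(Intermediate values are shown rounded; full precision is carried through to the final answer.)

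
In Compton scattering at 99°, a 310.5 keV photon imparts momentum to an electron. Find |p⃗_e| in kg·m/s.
2.0517e-22 kg·m/s

The electron is initially at rest, so by conservation of momentum:
p⃗_e = p⃗₀ − p⃗'  (incident photon momentum minus scattered photon momentum)

Photon momentum magnitudes (p = h/λ = E/c):
λ₀ = hc/E₀ = 3.9930 pm → p₀ = h/λ₀ = 1.6594e-22 kg·m/s
Δλ = λ_C(1 − cos 99°) = 2.8059 pm
λ' = 6.7989 pm → p' = h/λ' = 9.7458e-23 kg·m/s

The scattered photon makes angle θ = 99° with the incident direction, so by the law of cosines:
|p⃗_e|² = p₀² + p'² − 2p₀p'cos θ
|p⃗_e|² = (1.6594e-22)² + (9.7458e-23)² − 2·1.6594e-22·9.7458e-23·cos(99°)
|p⃗_e| = 2.0517e-22 kg·m/s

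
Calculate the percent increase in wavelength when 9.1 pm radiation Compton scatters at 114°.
37.5075%

Calculate the Compton shift:
Δλ = λ_C(1 - cos(114°))
Δλ = 2.4263 × (1 - cos(114°))
Δλ = 2.4263 × 1.4067
Δλ = 3.4132 pm

Percentage change:
(Δλ/λ₀) × 100 = (3.4132/9.1) × 100
= 37.5075%

(Intermediate values are shown rounded; full precision is carried through to the final answer.)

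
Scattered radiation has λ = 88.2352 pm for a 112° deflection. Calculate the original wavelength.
84.9000 pm

From λ' = λ + Δλ, we have λ = λ' - Δλ

First calculate the Compton shift:
Δλ = λ_C(1 - cos θ)
Δλ = 2.4263 × (1 - cos(112°))
Δλ = 2.4263 × 1.3746
Δλ = 3.3352 pm

Initial wavelength:
λ = λ' - Δλ
λ = 88.2352 - 3.3352
λ = 84.9000 pm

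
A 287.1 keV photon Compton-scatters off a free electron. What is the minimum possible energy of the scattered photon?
135.1898 keV (at θ = 180°)

The scattered photon has minimum energy when its wavelength is maximum, i.e., when the Compton shift Δλ = λ_C(1 − cos θ) is maximum. This occurs at θ = 180° (backscattering), giving Δλ_max = 2λ_C = 4.8526 pm.

Initial wavelength: λ₀ = hc/E₀ = 4.3185 pm
Maximum final wavelength: λ'_max = λ₀ + 2λ_C = 4.3185 + 4.8526 = 9.1711 pm
Minimum final energy: E'_min = hc/λ'_max = 135.1898 keV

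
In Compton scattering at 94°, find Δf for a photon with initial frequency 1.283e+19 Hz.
1.283e+18 Hz (decrease)

Convert frequency to wavelength (c = 299792458 m/s):
λ₀ = c/f₀ = 299792458/1.283e+19 = 2.3366520e-11 m = 23.3665 pm

Calculate Compton shift:
Δλ = λ_C(1 - cos(94°)) = 2.5956 pm

Final wavelength:
λ' = λ₀ + Δλ = 23.3665 + 2.5956 = 25.9621 pm

Final frequency:
f' = c/λ' = 299792458/2.5962082e-11 = 1.1547320e+19 Hz

Frequency shift (decrease):
Δf = f₀ - f' = 1.283e+19 - 1.1547320e+19 = 1.283e+18 Hz

(Intermediate values are shown rounded; full precision is carried through to the final answer.)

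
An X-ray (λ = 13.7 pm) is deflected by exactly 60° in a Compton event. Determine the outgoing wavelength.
14.9132 pm

Using the Compton formula: λ' = λ + λ_C(1 − cos θ)

For θ = 60°, cos θ = 1/2 (exact) = 0.5000, so:
1 − cos 60° = 1 − (1/2) = 0.5000

Δλ = λ_C × 0.5000 = 2.4263 × 0.5000 = 1.2132 pm

λ' = 13.7 + 1.2132 = 14.9132 pm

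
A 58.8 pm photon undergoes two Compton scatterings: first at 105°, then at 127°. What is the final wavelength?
65.7408 pm

Apply Compton shift twice:

First scattering at θ₁ = 105°:
Δλ₁ = λ_C(1 - cos(105°))
Δλ₁ = 2.4263 × 1.2588
Δλ₁ = 3.0543 pm

After first scattering:
λ₁ = 58.8 + 3.0543 = 61.8543 pm

Second scattering at θ₂ = 127°:
Δλ₂ = λ_C(1 - cos(127°))
Δλ₂ = 2.4263 × 1.6018
Δλ₂ = 3.8865 pm

Final wavelength:
λ₂ = 61.8543 + 3.8865 = 65.7408 pm

Total shift: Δλ_total = 3.0543 + 3.8865 = 6.9408 pm

(Intermediate values are shown rounded; full precision is carried through to the final answer.)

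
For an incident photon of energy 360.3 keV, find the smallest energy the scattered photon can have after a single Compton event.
149.4910 keV (at θ = 180°)

The scattered photon has minimum energy when its wavelength is maximum, i.e., when the Compton shift Δλ = λ_C(1 − cos θ) is maximum. This occurs at θ = 180° (backscattering), giving Δλ_max = 2λ_C = 4.8526 pm.

Initial wavelength: λ₀ = hc/E₀ = 3.4411 pm
Maximum final wavelength: λ'_max = λ₀ + 2λ_C = 3.4411 + 4.8526 = 8.2938 pm
Minimum final energy: E'_min = hc/λ'_max = 149.4910 keV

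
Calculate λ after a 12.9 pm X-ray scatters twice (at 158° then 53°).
18.5421 pm

Apply Compton shift twice:

First scattering at θ₁ = 158°:
Δλ₁ = λ_C(1 - cos(158°))
Δλ₁ = 2.4263 × 1.9272
Δλ₁ = 4.6759 pm

After first scattering:
λ₁ = 12.9 + 4.6759 = 17.5759 pm

Second scattering at θ₂ = 53°:
Δλ₂ = λ_C(1 - cos(53°))
Δλ₂ = 2.4263 × 0.3982
Δλ₂ = 0.9661 pm

Final wavelength:
λ₂ = 17.5759 + 0.9661 = 18.5421 pm

Total shift: Δλ_total = 4.6759 + 0.9661 = 5.6421 pm

(Intermediate values are shown rounded; full precision is carried through to the final answer.)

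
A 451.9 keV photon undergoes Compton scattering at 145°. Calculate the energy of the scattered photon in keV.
173.2240 keV

First convert energy to wavelength:
λ = hc/E, with hc ≈ 1239.842 keV·pm (i.e. 1239.842 eV·nm)

For E = 451.9 keV = 451900 eV:
λ = 1239.842 keV·pm / 451.9 keV
λ = 2.7436 pm

Calculate the Compton shift:
Δλ = λ_C(1 - cos(145°)) = 2.4263 × 1.8192
Δλ = 4.4138 pm

Final wavelength:
λ' = 2.7436 + 4.4138 = 7.1574 pm

Final energy:
E' = hc/λ' = 1239.842 / 7.1574 = 173.2240 keV

(Intermediate values are shown rounded; full precision is carried through to the final answer.)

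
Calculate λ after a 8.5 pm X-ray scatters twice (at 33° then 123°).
12.6392 pm

Apply Compton shift twice:

First scattering at θ₁ = 33°:
Δλ₁ = λ_C(1 - cos(33°))
Δλ₁ = 2.4263 × 0.1613
Δλ₁ = 0.3914 pm

After first scattering:
λ₁ = 8.5 + 0.3914 = 8.8914 pm

Second scattering at θ₂ = 123°:
Δλ₂ = λ_C(1 - cos(123°))
Δλ₂ = 2.4263 × 1.5446
Δλ₂ = 3.7478 pm

Final wavelength:
λ₂ = 8.8914 + 3.7478 = 12.6392 pm

Total shift: Δλ_total = 0.3914 + 3.7478 = 4.1392 pm

(Intermediate values are shown rounded; full precision is carried through to the final answer.)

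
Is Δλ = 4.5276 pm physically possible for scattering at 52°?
No, inconsistent

Calculate the expected shift for θ = 52°:

Δλ_expected = λ_C(1 - cos(52°))
Δλ_expected = 2.4263 × (1 - cos(52°))
Δλ_expected = 2.4263 × 0.3843
Δλ_expected = 0.9325 pm

Given shift: 4.5276 pm
Expected shift: 0.9325 pm
Difference: 3.5950 pm

The values do not match. The given shift corresponds to θ ≈ 150.0°, not 52°.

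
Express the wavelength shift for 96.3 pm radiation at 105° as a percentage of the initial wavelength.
3.1716%

Calculate the Compton shift:
Δλ = λ_C(1 - cos(105°))
Δλ = 2.4263 × (1 - cos(105°))
Δλ = 2.4263 × 1.2588
Δλ = 3.0543 pm

Percentage change:
(Δλ/λ₀) × 100 = (3.0543/96.3) × 100
= 3.1716%

(Intermediate values are shown rounded; full precision is carried through to the final answer.)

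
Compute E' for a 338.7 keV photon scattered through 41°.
291.3340 keV

First convert energy to wavelength:
λ = hc/E, with hc ≈ 1239.842 keV·pm (i.e. 1239.842 eV·nm)

For E = 338.7 keV = 338700 eV:
λ = 1239.842 keV·pm / 338.7 keV
λ = 3.6606 pm

Calculate the Compton shift:
Δλ = λ_C(1 - cos(41°)) = 2.4263 × 0.2453
Δλ = 0.5952 pm

Final wavelength:
λ' = 3.6606 + 0.5952 = 4.2557 pm

Final energy:
E' = hc/λ' = 1239.842 / 4.2557 = 291.3340 keV

(Intermediate values are shown rounded; full precision is carried through to the final answer.)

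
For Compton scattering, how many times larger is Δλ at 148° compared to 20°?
148° produces the larger shift by a factor of 30.644

Calculate both shifts using Δλ = λ_C(1 - cos θ):

For θ₁ = 20°:
Δλ₁ = 2.4263 × (1 - cos(20°))
Δλ₁ = 2.4263 × 0.0603
Δλ₁ = 0.1463 pm

For θ₂ = 148°:
Δλ₂ = 2.4263 × (1 - cos(148°))
Δλ₂ = 2.4263 × 1.8480
Δλ₂ = 4.4839 pm

The 148° angle produces the larger shift.
Ratio: 4.4839/0.1463 = 30.644

(Intermediate values are shown rounded; full precision is carried through to the final answer.)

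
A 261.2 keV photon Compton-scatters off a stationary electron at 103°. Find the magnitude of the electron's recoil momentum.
1.7957e-22 kg·m/s

The electron is initially at rest, so by conservation of momentum:
p⃗_e = p⃗₀ − p⃗'  (incident photon momentum minus scattered photon momentum)

Photon momentum magnitudes (p = h/λ = E/c):
λ₀ = hc/E₀ = 4.7467 pm → p₀ = h/λ₀ = 1.3959e-22 kg·m/s
Δλ = λ_C(1 − cos 103°) = 2.9721 pm
λ' = 7.7188 pm → p' = h/λ' = 8.5843e-23 kg·m/s

The scattered photon makes angle θ = 103° with the incident direction, so by the law of cosines:
|p⃗_e|² = p₀² + p'² − 2p₀p'cos θ
|p⃗_e|² = (1.3959e-22)² + (8.5843e-23)² − 2·1.3959e-22·8.5843e-23·cos(103°)
|p⃗_e| = 1.7957e-22 kg·m/s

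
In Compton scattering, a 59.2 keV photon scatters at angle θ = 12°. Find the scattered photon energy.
59.0505 keV

First convert energy to wavelength:
λ = hc/E, with hc ≈ 1239.842 keV·pm (i.e. 1239.842 eV·nm)

For E = 59.2 keV = 59200 eV:
λ = 1239.842 keV·pm / 59.2 keV
λ = 20.9433 pm

Calculate the Compton shift:
Δλ = λ_C(1 - cos(12°)) = 2.4263 × 0.0219
Δλ = 0.0530 pm

Final wavelength:
λ' = 20.9433 + 0.0530 = 20.9963 pm

Final energy:
E' = hc/λ' = 1239.842 / 20.9963 = 59.0505 keV

(Intermediate values are shown rounded; full precision is carried through to the final answer.)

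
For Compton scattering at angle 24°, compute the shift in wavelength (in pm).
0.2098 pm

Using the Compton scattering formula:
Δλ = λ_C(1 - cos θ)

where λ_C = h/(m_e·c) ≈ 2.4263 pm is the Compton wavelength of an electron.

For θ = 24°:
cos(24°) = 0.9135
1 - cos(24°) = 0.0865

Δλ = 2.4263 × 0.0865
Δλ = 0.2098 pm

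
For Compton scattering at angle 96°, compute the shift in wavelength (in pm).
2.6799 pm

Using the Compton scattering formula:
Δλ = λ_C(1 - cos θ)

where λ_C = h/(m_e·c) ≈ 2.4263 pm is the Compton wavelength of an electron.

For θ = 96°:
cos(96°) = -0.1045
1 - cos(96°) = 1.1045

Δλ = 2.4263 × 1.1045
Δλ = 2.6799 pm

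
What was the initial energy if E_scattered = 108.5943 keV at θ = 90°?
137.8999 keV

Convert final energy to wavelength (hc ≈ 1239.842 keV·pm):
λ' = hc/E' = 1239.842 / 108.5943 = 11.4172 pm

Calculate the Compton shift:
Δλ = λ_C(1 - cos(90°))
Δλ = 2.4263 × (1 - cos(90°))
Δλ = 2.4263 pm

Initial wavelength:
λ = λ' - Δλ = 11.4172 - 2.4263 = 8.9909 pm

Initial energy:
E = hc/λ = 1239.842 / 8.9909 = 137.8999 keV

(Intermediate values are shown rounded; full precision is carried through to the final answer.)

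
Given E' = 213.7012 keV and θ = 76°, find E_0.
312.9000 keV

Convert final energy to wavelength (hc ≈ 1239.842 keV·pm):
λ' = hc/E' = 1239.842 / 213.7012 = 5.8018 pm

Calculate the Compton shift:
Δλ = λ_C(1 - cos(76°))
Δλ = 2.4263 × (1 - cos(76°))
Δλ = 1.8393 pm

Initial wavelength:
λ = λ' - Δλ = 5.8018 - 1.8393 = 3.9624 pm

Initial energy:
E = hc/λ = 1239.842 / 3.9624 = 312.9000 keV

(Intermediate values are shown rounded; full precision is carried through to the final answer.)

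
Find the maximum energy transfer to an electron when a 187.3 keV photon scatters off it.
79.2261 keV

Maximum energy transfer occurs at θ = 180° (backscattering).

Initial photon: E₀ = 187.3 keV → λ₀ = 6.6196 pm

Maximum Compton shift (at 180°):
Δλ_max = 2λ_C = 2 × 2.4263 = 4.8526 pm

Final wavelength:
λ' = 6.6196 + 4.8526 = 11.4722 pm

Minimum photon energy (maximum energy to electron):
E'_min = hc/λ' = 108.0739 keV

Maximum electron kinetic energy:
K_max = E₀ - E'_min = 187.3000 - 108.0739 = 79.2261 keV

(Intermediate values are shown rounded; full precision is carried through to the final answer.)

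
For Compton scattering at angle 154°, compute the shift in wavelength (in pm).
4.6071 pm

Using the Compton scattering formula:
Δλ = λ_C(1 - cos θ)

where λ_C = h/(m_e·c) ≈ 2.4263 pm is the Compton wavelength of an electron.

For θ = 154°:
cos(154°) = -0.8988
1 - cos(154°) = 1.8988

Δλ = 2.4263 × 1.8988
Δλ = 4.6071 pm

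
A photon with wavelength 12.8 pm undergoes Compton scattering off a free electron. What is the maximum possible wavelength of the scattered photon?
17.6526 pm (at θ = 180°)

The Compton shift is Δλ = λ_C(1 − cos θ).

Since cos θ ranges from −1 to 1, the factor (1 − cos θ) ranges from 0 to 2; the maximum shift occurs at θ = 180° (backscattering):
Δλ_max = 2λ_C = 2 × 2.4263 pm = 4.8526 pm

Maximum scattered wavelength:
λ'_max = λ₀ + Δλ_max = 12.8 + 4.8526 = 17.6526 pm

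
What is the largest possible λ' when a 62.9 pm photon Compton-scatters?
67.7526 pm (at θ = 180°)

The Compton shift is Δλ = λ_C(1 − cos θ).

Since cos θ ranges from −1 to 1, the factor (1 − cos θ) ranges from 0 to 2; the maximum shift occurs at θ = 180° (backscattering):
Δλ_max = 2λ_C = 2 × 2.4263 pm = 4.8526 pm

Maximum scattered wavelength:
λ'_max = λ₀ + Δλ_max = 62.9 + 4.8526 = 67.7526 pm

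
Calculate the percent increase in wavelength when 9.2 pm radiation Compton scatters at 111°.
35.8242%

Calculate the Compton shift:
Δλ = λ_C(1 - cos(111°))
Δλ = 2.4263 × (1 - cos(111°))
Δλ = 2.4263 × 1.3584
Δλ = 3.2958 pm

Percentage change:
(Δλ/λ₀) × 100 = (3.2958/9.2) × 100
= 35.8242%

(Intermediate values are shown rounded; full precision is carried through to the final answer.)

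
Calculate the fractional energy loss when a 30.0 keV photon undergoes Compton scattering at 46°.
0.0176 (or 1.76%)

Calculate initial and final photon energies:

Initial: E₀ = 30.0 keV → λ₀ = 41.3281 pm
Compton shift: Δλ = 0.7409 pm
Final wavelength: λ' = 42.0689 pm
Final energy: E' = 29.4717 keV

Fractional energy loss:
(E₀ - E')/E₀ = (30.0000 - 29.4717)/30.0000
= 0.5283/30.0000
= 0.0176
= 1.76%

(Intermediate values are shown rounded; full precision is carried through to the final answer.)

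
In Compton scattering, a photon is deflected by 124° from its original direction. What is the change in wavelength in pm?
3.7831 pm

Using the Compton scattering formula:
Δλ = λ_C(1 - cos θ)

where λ_C = h/(m_e·c) ≈ 2.4263 pm is the Compton wavelength of an electron.

For θ = 124°:
cos(124°) = -0.5592
1 - cos(124°) = 1.5592

Δλ = 2.4263 × 1.5592
Δλ = 3.7831 pm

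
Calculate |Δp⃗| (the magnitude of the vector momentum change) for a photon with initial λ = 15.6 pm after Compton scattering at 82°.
5.2578e-23 kg·m/s

Photon momentum magnitude is p = h/λ.

Initial momentum:
p₀ = h/λ = 6.6261e-34/1.5600e-11 = 4.2475e-23 kg·m/s

After scattering:
λ' = λ + Δλ = 15.6 + 2.0886 = 17.6886 pm
p' = h/λ' = 6.6261e-34/1.7689e-11 = 3.7459e-23 kg·m/s

Momentum is a vector; the scattered photon's direction makes angle θ = 82° with the incident direction. The magnitude of the vector change Δp⃗ = p⃗₀ − p⃗' is found from the law of cosines:
|Δp⃗|² = p₀² + p'² − 2p₀p'cos θ
|Δp⃗|² = (4.2475e-23)² + (3.7459e-23)² − 2·4.2475e-23·3.7459e-23·cos(82°)
|Δp⃗| = 5.2578e-23 kg·m/s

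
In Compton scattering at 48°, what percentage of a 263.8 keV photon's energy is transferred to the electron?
0.1459 (or 14.59%)

Calculate initial and final photon energies:

Initial: E₀ = 263.8 keV → λ₀ = 4.6999 pm
Compton shift: Δλ = 0.8028 pm
Final wavelength: λ' = 5.5027 pm
Final energy: E' = 225.3142 keV

Fractional energy loss:
(E₀ - E')/E₀ = (263.8000 - 225.3142)/263.8000
= 38.4858/263.8000
= 0.1459
= 14.59%

(Intermediate values are shown rounded; full precision is carried through to the final answer.)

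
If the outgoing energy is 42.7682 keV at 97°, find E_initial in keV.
47.2001 keV

Convert final energy to wavelength (hc ≈ 1239.842 keV·pm):
λ' = hc/E' = 1239.842 / 42.7682 = 28.9898 pm

Calculate the Compton shift:
Δλ = λ_C(1 - cos(97°))
Δλ = 2.4263 × (1 - cos(97°))
Δλ = 2.7220 pm

Initial wavelength:
λ = λ' - Δλ = 28.9898 - 2.7220 = 26.2678 pm

Initial energy:
E = hc/λ = 1239.842 / 26.2678 = 47.2001 keV

(Intermediate values are shown rounded; full precision is carried through to the final answer.)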